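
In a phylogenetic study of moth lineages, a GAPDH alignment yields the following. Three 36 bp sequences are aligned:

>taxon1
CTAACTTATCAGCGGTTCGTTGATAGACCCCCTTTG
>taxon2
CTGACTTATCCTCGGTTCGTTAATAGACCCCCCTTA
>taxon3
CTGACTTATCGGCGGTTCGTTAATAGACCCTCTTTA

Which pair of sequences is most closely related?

taxon1–taxon2: 6/36 differ, p = 0.167, d = 0.188.
taxon1–taxon3: 5/36 differ, p = 0.139, d = 0.154.
taxon2–taxon3: 4/36 differ, p = 0.111, d = 0.120.
The smallest distance is between taxon2 and taxon3.

taxon2 and taxon3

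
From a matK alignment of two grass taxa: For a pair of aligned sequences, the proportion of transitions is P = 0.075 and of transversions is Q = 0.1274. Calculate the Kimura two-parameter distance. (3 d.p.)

0.236

Under the Kimura two-parameter model, d = −½ ln(1 − 2P − Q) − ¼ ln(1 − 2Q).
1 − 2P − Q = 0.7226, giving −½ ln(0.7226) = 0.162450.
1 − 2Q = 0.7452, giving −¼ ln(0.7452) = 0.073526.
d = 0.162450 + 0.073526 = 0.235976.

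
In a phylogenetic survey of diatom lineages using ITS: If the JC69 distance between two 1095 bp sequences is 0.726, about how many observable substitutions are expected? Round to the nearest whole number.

509

Invert JC69: p = (3/4)(1 − e^(−4d/3)) = 0.75 × (1 − e^(-0.968)) = 0.75 × (1 − 0.379842) = 0.465119.
Expected differing sites = pL ≈ 0.465119 × 1095 = 509.305305 ≈ 509.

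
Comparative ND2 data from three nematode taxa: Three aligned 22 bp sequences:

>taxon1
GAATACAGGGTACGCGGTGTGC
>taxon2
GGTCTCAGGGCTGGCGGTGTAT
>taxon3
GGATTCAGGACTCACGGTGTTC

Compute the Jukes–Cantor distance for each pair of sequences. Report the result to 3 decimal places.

taxon1–taxon2: 9/22 sites differ → p ≈ 0.409091, d = −0.75 ln(1 − 0.545455) = 0.591344 ≈ 0.591.
taxon1–taxon3: 7/22 sites differ → p ≈ 0.318182, d = −0.75 ln(1 − 0.424243) = 0.414052 ≈ 0.414.
taxon2–taxon3: 7/22 sites differ → p ≈ 0.318182, d = −0.75 ln(1 − 0.424243) = 0.414052 ≈ 0.414.

d(taxon1,taxon2) = 0.591, d(taxon1,taxon3) = 0.414, d(taxon2,taxon3) = 0.414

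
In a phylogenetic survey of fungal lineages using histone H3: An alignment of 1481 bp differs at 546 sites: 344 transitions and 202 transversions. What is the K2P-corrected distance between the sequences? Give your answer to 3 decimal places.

0.539

P = 344/1481 ≈ 0.232275 and Q = 202/1481 ≈ 0.136394.
Under the Kimura two-parameter model, d = −½ ln(1 − 2P − Q) − ¼ ln(1 − 2Q).
1 − 2P − Q = 0.399056, giving −½ ln(0.399056) = 0.459327.
1 − 2Q = 0.727212, giving −¼ ln(0.727212) = 0.079634.
d = 0.459327 + 0.079634 = 0.538961.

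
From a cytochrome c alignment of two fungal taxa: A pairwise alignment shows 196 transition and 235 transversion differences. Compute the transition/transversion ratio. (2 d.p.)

0.83

R = 196/235 = 0.834042… ≈ 0.83 (to 2 d.p.).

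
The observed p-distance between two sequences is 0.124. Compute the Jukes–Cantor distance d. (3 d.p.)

0.136

d = −(3/4) ln(1 − 4p/3) = −0.75 ln(1 − 0.165333) = −0.75 ln(0.834667)
  = −0.75 × (-0.180722) = 0.135542 substitutions/site.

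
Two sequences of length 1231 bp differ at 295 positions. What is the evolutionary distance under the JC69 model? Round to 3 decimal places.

0.289

p = 295/1231 ≈ 0.239643.
d = −(3/4) ln(1 − 4p/3) = −0.75 ln(1 − 0.319524) = −0.75 ln(0.680476)
  = −0.75 × (-0.384963) = 0.288722 substitutions/site.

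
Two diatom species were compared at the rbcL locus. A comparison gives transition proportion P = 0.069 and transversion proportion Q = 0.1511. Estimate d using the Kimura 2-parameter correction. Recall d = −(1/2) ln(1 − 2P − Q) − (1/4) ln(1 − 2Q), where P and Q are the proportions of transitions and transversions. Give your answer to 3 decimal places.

Under the Kimura two-parameter model, d = −½ ln(1 − 2P − Q) − ¼ ln(1 − 2Q).
1 − 2P − Q = 0.7109, giving −½ ln(0.7109) = 0.170612.
1 − 2Q = 0.6978, giving −¼ ln(0.6978) = 0.089956.
d = 0.170612 + 0.089956 = 0.260568.

0.261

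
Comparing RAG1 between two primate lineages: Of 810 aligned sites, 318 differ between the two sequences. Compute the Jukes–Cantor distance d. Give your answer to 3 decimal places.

p = 318/810 ≈ 0.392593.
d = −(3/4) ln(1 − 4p/3) = −0.75 ln(1 − 0.523457) = −0.75 ln(0.476543)
  = −0.75 × (-0.741197) = 0.555898 substitutions/site.

0.556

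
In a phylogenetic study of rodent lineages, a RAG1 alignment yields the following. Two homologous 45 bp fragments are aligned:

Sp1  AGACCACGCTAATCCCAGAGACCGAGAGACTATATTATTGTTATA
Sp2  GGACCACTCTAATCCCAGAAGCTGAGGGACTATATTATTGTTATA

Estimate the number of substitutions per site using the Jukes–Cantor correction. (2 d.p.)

0.15

The sequences differ at 6 of 45 sites (1, 8, 20, 21, 23, 27), so p = 6/45 ≈ 0.133333.
d = −(3/4) ln(1 − 4p/3) = −0.75 ln(1 − 0.177777) = −0.75 ln(0.822223)
  = −0.75 × (-0.195744) = 0.146808 substitutions/site.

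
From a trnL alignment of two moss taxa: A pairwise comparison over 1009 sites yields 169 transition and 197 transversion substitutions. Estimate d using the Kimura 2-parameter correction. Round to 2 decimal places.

P = 169/1009 ≈ 0.167493 and Q = 197/1009 ≈ 0.195243.
Under the Kimura two-parameter model, d = −½ ln(1 − 2P − Q) − ¼ ln(1 − 2Q).
1 − 2P − Q = 0.469771, giving −½ ln(0.469771) = 0.377755.
1 − 2Q = 0.609514, giving −¼ ln(0.609514) = 0.123773.
d = 0.377755 + 0.123773 = 0.501528.

0.50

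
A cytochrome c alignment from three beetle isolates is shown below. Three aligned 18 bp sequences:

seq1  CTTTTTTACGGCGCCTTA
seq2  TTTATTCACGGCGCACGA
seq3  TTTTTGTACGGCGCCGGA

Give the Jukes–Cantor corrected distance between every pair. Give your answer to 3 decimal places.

seq1–seq2: 6/18 sites differ → p ≈ 0.333333, d = −0.75 ln(1 − 0.444444) = 0.440839 ≈ 0.441.
seq1–seq3: 4/18 sites differ → p ≈ 0.222222, d = −0.75 ln(1 − 0.296296) = 0.263548 ≈ 0.264.
seq2–seq3: 5/18 sites differ → p ≈ 0.277778, d = −0.75 ln(1 − 0.370371) = 0.346968 ≈ 0.347.

d(seq1,seq2) = 0.441, d(seq1,seq3) = 0.264, d(seq2,seq3) = 0.347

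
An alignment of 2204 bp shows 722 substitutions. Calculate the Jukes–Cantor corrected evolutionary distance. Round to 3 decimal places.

0.431

p = 722/2204 ≈ 0.327586.
d = −(3/4) ln(1 − 4p/3) = −0.75 ln(1 − 0.436781) = −0.75 ln(0.563219)
  = −0.75 × (-0.574087) = 0.430565 substitutions/site.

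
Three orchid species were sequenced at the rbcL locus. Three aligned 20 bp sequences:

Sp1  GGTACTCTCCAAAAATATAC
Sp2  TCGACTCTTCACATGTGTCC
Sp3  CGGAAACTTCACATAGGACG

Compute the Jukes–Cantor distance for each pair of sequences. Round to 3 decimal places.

d(Sp1,Sp2) = 0.687, d(Sp1,Sp3) = 1.207, d(Sp2,Sp3) = 0.572

Sp1–Sp2: 9/20 sites differ → p = 0.45, d = −0.75 ln(1 − 0.6) = 0.687218 ≈ 0.687.
Sp1–Sp3: 12/20 sites differ → p = 0.6, d = −0.75 ln(1 − 0.8) = 1.207078 ≈ 1.207.
Sp2–Sp3: 8/20 sites differ → p = 0.4, d = −0.75 ln(1 − 0.533333) = 0.571605 ≈ 0.572.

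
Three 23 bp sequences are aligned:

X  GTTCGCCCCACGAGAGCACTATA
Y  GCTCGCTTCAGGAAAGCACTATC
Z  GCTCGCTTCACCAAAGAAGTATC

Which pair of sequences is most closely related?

X–Y: 6/23 differ, p = 0.261, d = 0.321.
X–Z: 8/23 differ, p = 0.348, d = 0.467.
Y–Z: 4/23 differ, p = 0.174, d = 0.198.
The smallest distance is between Y and Z.

Y and Z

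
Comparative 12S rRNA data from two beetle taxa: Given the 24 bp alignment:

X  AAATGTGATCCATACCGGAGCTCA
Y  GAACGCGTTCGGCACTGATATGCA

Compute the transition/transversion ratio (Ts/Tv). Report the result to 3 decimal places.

Transitions are A↔G and C↔T; transversions are all other mismatches.
Transitions: 9. Transversions: 4.
R = 9/4 = 2.250.

2.250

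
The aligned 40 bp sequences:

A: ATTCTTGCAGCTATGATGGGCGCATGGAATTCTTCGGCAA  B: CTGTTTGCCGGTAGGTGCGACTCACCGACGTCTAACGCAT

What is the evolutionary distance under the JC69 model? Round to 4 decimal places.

The sequences differ at 19 of 40 sites, so p = 19/40 = 0.475.
d = −(3/4) ln(1 − 4p/3) = −0.75 ln(1 − 0.633333) = −0.75 ln(0.366667)
  = −0.75 × (-1.003301) = 0.752476 substitutions/site.

0.7525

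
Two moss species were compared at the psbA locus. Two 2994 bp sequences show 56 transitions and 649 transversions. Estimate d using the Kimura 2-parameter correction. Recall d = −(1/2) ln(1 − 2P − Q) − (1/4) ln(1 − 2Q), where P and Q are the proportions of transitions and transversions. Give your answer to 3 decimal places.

0.289

P = 56/2994 ≈ 0.018704 and Q = 649/2994 ≈ 0.216767.
Under the Kimura two-parameter model, d = −½ ln(1 − 2P − Q) − ¼ ln(1 − 2Q).
1 − 2P − Q = 0.745825, giving −½ ln(0.745825) = 0.146632.
1 − 2Q = 0.566466, giving −¼ ln(0.566466) = 0.142085.
d = 0.146632 + 0.142085 = 0.288717.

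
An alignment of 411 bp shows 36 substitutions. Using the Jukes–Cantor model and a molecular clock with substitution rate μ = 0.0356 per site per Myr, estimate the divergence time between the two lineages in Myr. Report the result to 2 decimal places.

1.31

p = 36/411 ≈ 0.087591.
d = −(3/4) ln(1 − 4p/3) = −0.75 ln(1 − 0.116788) = −0.75 ln(0.883212)
  = −0.75 × (-0.124190) = 0.093143 substitutions/site.
Under a molecular clock d = 2μt, so t = d/(2μ) = 0.093143 / (2 × 0.0356) = 1.31 Myr.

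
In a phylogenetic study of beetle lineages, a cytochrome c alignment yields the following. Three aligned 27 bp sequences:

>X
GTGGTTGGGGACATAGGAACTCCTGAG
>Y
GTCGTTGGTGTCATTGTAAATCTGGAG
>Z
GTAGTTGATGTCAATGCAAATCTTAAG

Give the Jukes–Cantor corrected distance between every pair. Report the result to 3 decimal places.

X–Y: 8/27 sites differ → p ≈ 0.296296, d = −0.75 ln(1 − 0.395061) = 0.376971 ≈ 0.377.
X–Z: 10/27 sites differ → p ≈ 0.37037, d = −0.75 ln(1 − 0.493827) = 0.510658 ≈ 0.511.
Y–Z: 6/27 sites differ → p ≈ 0.222222, d = −0.75 ln(1 − 0.296296) = 0.263548 ≈ 0.264.

d(X,Y) = 0.377, d(X,Z) = 0.511, d(Y,Z) = 0.264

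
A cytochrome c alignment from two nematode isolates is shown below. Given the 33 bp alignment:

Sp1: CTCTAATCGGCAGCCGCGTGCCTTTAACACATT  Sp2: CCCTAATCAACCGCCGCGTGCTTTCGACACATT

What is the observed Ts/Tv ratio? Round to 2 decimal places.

Transitions are A↔G and C↔T; transversions are all other mismatches.
Transitions: 6. Transversions: 1.
R = 6/1 = 6.00.

6.00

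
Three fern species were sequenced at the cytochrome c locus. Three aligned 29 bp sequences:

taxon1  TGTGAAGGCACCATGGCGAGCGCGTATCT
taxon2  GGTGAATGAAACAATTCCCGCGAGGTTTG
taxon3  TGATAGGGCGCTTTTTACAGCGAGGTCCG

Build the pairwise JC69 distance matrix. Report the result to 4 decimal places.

taxon1–taxon2: 14/29 sites differ → p ≈ 0.482759, d = −0.75 ln(1 − 0.643679) = 0.773942 ≈ 0.7739.
taxon1–taxon3: 15/29 sites differ → p ≈ 0.517241, d = −0.75 ln(1 − 0.689655) = 0.877553 ≈ 0.8776.
taxon2–taxon3: 15/29 sites differ → p ≈ 0.517241, d = −0.75 ln(1 − 0.689655) = 0.877553 ≈ 0.8776.

d(taxon1,taxon2) = 0.7739, d(taxon1,taxon3) = 0.8776, d(taxon2,taxon3) = 0.8776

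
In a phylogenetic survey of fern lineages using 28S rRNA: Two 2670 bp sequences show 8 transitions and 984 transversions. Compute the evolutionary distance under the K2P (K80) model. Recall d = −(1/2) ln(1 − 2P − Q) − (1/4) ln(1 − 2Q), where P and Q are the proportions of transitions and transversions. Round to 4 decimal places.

0.5686

P = 8/2670 ≈ 0.002996 and Q = 984/2670 ≈ 0.368539.
Under the Kimura two-parameter model, d = −½ ln(1 − 2P − Q) − ¼ ln(1 − 2Q).
1 − 2P − Q = 0.625469, giving −½ ln(0.625469) = 0.234627.
1 − 2Q = 0.262922, giving −¼ ln(0.262922) = 0.333974.
d = 0.234627 + 0.333974 = 0.568601.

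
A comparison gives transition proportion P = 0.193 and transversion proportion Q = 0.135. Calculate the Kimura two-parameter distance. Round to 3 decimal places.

0.447

Under the Kimura two-parameter model, d = −½ ln(1 − 2P − Q) − ¼ ln(1 − 2Q).
1 − 2P − Q = 0.479, giving −½ ln(0.479) = 0.368027.
1 − 2Q = 0.73, giving −¼ ln(0.73) = 0.078678.
d = 0.368027 + 0.078678 = 0.446705.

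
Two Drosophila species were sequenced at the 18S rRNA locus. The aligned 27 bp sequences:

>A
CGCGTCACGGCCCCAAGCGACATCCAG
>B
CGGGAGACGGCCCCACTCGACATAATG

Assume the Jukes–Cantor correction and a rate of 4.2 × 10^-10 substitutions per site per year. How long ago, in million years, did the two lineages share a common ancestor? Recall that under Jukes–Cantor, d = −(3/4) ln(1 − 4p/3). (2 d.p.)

448.78

The sequences differ at 8 of 27 sites (3, 5, 6, 16, 17, 24, 25, 26), so p = 8/27 ≈ 0.296296.
d = −(3/4) ln(1 − 4p/3) = −0.75 ln(1 − 0.395061) = −0.75 ln(0.604939)
  = −0.75 × (-0.502628) = 0.376971 substitutions/site.
Under a molecular clock d = 2μt, so t = d/(2μ) = 0.376971 / (2 × 4.2 × 10^-10) = 448.78 million years.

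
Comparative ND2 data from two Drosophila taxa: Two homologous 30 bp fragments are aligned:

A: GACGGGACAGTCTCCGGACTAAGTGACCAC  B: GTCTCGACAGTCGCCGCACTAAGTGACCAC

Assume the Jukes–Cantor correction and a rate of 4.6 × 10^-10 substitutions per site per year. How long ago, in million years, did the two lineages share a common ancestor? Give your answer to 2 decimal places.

The sequences differ at 5 of 30 sites (2, 4, 5, 13, 17), so p = 5/30 ≈ 0.166667.
d = −(3/4) ln(1 − 4p/3) = −0.75 ln(1 − 0.222223) = −0.75 ln(0.777777)
  = −0.75 × (-0.251315) = 0.188486 substitutions/site.
Under a molecular clock d = 2μt, so t = d/(2μ) = 0.188486 / (2 × 4.6 × 10^-10) = 204.88 million years.

204.88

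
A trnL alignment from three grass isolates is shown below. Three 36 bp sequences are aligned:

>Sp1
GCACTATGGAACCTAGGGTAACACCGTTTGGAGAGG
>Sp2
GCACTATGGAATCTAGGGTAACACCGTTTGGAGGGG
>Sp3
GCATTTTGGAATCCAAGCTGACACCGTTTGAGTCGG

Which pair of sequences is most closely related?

Sp1–Sp2: 2/36 differ, p = 0.056, d = 0.058.
Sp1–Sp3: 11/36 differ, p = 0.306, d = 0.392.
Sp2–Sp3: 10/36 differ, p = 0.278, d = 0.347.
The smallest distance is between Sp1 and Sp2.

Sp1 and Sp2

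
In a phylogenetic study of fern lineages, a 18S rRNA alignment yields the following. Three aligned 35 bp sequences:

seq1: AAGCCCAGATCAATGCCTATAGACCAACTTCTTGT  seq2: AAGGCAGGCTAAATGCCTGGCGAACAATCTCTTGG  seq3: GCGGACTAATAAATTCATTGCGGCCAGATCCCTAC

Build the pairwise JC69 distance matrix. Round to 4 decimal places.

seq1–seq2: 12/35 sites differ → p ≈ 0.342857, d = −0.75 ln(1 − 0.457143) = 0.458182 ≈ 0.4582.
seq1–seq3: 19/35 sites differ → p ≈ 0.542857, d = −0.75 ln(1 − 0.723809) = 0.964997 ≈ 0.9650.
seq2–seq3: 19/35 sites differ → p ≈ 0.542857, d = −0.75 ln(1 − 0.723809) = 0.964997 ≈ 0.9650.

d(seq1,seq2) = 0.4582, d(seq1,seq3) = 0.9650, d(seq2,seq3) = 0.9650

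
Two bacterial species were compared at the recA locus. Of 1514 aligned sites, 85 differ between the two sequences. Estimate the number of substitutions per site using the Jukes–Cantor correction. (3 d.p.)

0.058

p = 85/1514 ≈ 0.056143.
d = −(3/4) ln(1 − 4p/3) = −0.75 ln(1 − 0.074857) = −0.75 ln(0.925143)
  = −0.75 × (-0.077807) = 0.058355 substitutions/site.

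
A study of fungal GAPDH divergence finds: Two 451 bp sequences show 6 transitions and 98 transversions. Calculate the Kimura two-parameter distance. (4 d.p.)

0.2823

P = 6/451 ≈ 0.013304 and Q = 98/451 ≈ 0.217295.
Under the Kimura two-parameter model, d = −½ ln(1 − 2P − Q) − ¼ ln(1 − 2Q).
1 − 2P − Q = 0.756097, giving −½ ln(0.756097) = 0.139793.
1 − 2Q = 0.56541, giving −¼ ln(0.56541) = 0.142551.
d = 0.139793 + 0.142551 = 0.282344.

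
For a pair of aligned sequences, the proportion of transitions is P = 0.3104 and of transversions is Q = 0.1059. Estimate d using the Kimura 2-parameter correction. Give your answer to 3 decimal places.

0.708

Under the Kimura two-parameter model, d = −½ ln(1 − 2P − Q) − ¼ ln(1 − 2Q).
1 − 2P − Q = 0.2733, giving −½ ln(0.2733) = 0.648593.
1 − 2Q = 0.7882, giving −¼ ln(0.7882) = 0.059501.
d = 0.648593 + 0.059501 = 0.708094.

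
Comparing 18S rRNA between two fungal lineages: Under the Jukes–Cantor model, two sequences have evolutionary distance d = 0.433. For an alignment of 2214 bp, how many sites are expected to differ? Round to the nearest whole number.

Invert JC69: p = (3/4)(1 − e^(−4d/3)) = 0.75 × (1 − e^(-0.577333)) = 0.75 × (1 − 0.561394) = 0.328955.
Expected differing sites = pL ≈ 0.328955 × 2214 = 728.30637 ≈ 728.

728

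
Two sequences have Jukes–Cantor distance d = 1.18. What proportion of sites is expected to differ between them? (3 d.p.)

p = (3/4)(1 − e^(−4d/3)) = 0.75 × (1 − e^(-1.573333)) = 0.75 × (1 − 0.207353) = 0.594485.

0.594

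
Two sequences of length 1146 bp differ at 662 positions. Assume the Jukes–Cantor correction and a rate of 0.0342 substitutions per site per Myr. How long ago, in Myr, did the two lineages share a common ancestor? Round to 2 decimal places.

16.13

p = 662/1146 ≈ 0.577661.
d = −(3/4) ln(1 − 4p/3) = −0.75 ln(1 − 0.770215) = −0.75 ln(0.229785)
  = −0.75 × (-1.470611) = 1.102958 substitutions/site.
Under a molecular clock d = 2μt, so t = d/(2μ) = 1.102958 / (2 × 0.0342) = 16.13 Myr.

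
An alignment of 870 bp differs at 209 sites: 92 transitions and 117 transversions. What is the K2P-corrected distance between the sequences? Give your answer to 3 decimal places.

0.291

P = 92/870 ≈ 0.105747 and Q = 117/870 ≈ 0.134483.
Under the Kimura two-parameter model, d = −½ ln(1 − 2P − Q) − ¼ ln(1 − 2Q).
1 − 2P − Q = 0.654023, giving −½ ln(0.654023) = 0.212306.
1 − 2Q = 0.731034, giving −¼ ln(0.731034) = 0.078324.
d = 0.212306 + 0.078324 = 0.290630.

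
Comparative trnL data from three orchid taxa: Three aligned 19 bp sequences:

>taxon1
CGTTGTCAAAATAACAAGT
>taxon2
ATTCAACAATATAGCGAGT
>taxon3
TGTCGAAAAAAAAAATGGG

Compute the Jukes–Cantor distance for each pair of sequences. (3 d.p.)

taxon1–taxon2: 8/19 sites differ → p ≈ 0.421053, d = −0.75 ln(1 − 0.561404) = 0.618132 ≈ 0.618.
taxon1–taxon3: 9/19 sites differ → p ≈ 0.473684, d = −0.75 ln(1 − 0.631579) = 0.748897 ≈ 0.749.
taxon2–taxon3: 11/19 sites differ → p ≈ 0.578947, d = −0.75 ln(1 − 0.771929) = 1.108574 ≈ 1.109.

d(taxon1,taxon2) = 0.618, d(taxon1,taxon3) = 0.749, d(taxon2,taxon3) = 1.109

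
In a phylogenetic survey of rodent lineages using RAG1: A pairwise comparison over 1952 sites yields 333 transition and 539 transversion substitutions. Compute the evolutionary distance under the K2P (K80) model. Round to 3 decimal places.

P = 333/1952 ≈ 0.170594 and Q = 539/1952 ≈ 0.276127.
Under the Kimura two-parameter model, d = −½ ln(1 − 2P − Q) − ¼ ln(1 − 2Q).
1 − 2P − Q = 0.382685, giving −½ ln(0.382685) = 0.480272.
1 − 2Q = 0.447746, giving −¼ ln(0.447746) = 0.200882.
d = 0.480272 + 0.200882 = 0.681154.

0.681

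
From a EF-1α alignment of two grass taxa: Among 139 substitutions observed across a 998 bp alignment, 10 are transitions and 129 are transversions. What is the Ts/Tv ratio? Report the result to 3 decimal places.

0.078

R = 10/129 = 0.077519… ≈ 0.078 (to 3 d.p.).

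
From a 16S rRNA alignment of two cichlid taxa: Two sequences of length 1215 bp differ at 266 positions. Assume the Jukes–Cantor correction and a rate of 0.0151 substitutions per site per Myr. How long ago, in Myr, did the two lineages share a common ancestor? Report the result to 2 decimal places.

8.57

p = 266/1215 ≈ 0.21893.
d = −(3/4) ln(1 − 4p/3) = −0.75 ln(1 − 0.291907) = −0.75 ln(0.708093)
  = −0.75 × (-0.345180) = 0.258885 substitutions/site.
Under a molecular clock d = 2μt, so t = d/(2μ) = 0.258885 / (2 × 0.0151) = 8.57 Myr.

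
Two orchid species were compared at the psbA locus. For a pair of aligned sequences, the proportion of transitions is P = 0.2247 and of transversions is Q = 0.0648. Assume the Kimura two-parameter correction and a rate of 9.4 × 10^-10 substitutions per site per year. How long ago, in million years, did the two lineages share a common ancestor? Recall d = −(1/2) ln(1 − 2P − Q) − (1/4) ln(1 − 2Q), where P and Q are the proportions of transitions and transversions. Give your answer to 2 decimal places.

Under the Kimura two-parameter model, d = −½ ln(1 − 2P − Q) − ¼ ln(1 − 2Q).
1 − 2P − Q = 0.4858, giving −½ ln(0.4858) = 0.360979.
1 − 2Q = 0.8704, giving −¼ ln(0.8704) = 0.034701.
d = 0.360979 + 0.034701 = 0.395680.
Under a molecular clock d = 2μt, so t = d/(2μ) = 0.395680 / (2 × 9.4 × 10^-10) = 210.47 million years.

210.47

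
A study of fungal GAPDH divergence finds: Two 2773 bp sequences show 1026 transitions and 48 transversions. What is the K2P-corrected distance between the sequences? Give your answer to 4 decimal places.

0.7168

P = 1026/2773 ≈ 0.369996 and Q = 48/2773 ≈ 0.01731.
Under the Kimura two-parameter model, d = −½ ln(1 − 2P − Q) − ¼ ln(1 − 2Q).
1 − 2P − Q = 0.242698, giving −½ ln(0.242698) = 0.707969.
1 − 2Q = 0.96538, giving −¼ ln(0.96538) = 0.008808.
d = 0.707969 + 0.008808 = 0.716777.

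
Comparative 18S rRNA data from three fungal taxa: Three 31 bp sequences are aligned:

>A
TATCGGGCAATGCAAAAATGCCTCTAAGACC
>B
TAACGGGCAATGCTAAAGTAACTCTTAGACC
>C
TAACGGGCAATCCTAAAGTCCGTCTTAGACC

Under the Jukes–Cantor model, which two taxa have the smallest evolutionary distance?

B and C

A–B: 6/31 differ, p = 0.194, d = 0.224.
A–C: 7/31 differ, p = 0.226, d = 0.269.
B–C: 4/31 differ, p = 0.129, d = 0.142.
The smallest distance is between B and C.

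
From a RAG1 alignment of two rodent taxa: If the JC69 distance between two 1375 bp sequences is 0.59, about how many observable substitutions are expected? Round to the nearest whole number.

562

Invert JC69: p = (3/4)(1 − e^(−4d/3)) = 0.75 × (1 − e^(-0.786667)) = 0.75 × (1 − 0.455360) = 0.408480.
Expected differing sites = pL ≈ 0.408480 × 1375 = 561.66 ≈ 562.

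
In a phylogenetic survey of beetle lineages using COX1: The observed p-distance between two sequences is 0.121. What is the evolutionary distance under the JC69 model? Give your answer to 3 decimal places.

0.132

d = −(3/4) ln(1 − 4p/3) = −0.75 ln(1 − 0.161333) = −0.75 ln(0.838667)
  = −0.75 × (-0.175942) = 0.131957 substitutions/site.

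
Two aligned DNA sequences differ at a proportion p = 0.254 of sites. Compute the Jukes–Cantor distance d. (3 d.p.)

0.310

d = −(3/4) ln(1 − 4p/3) = −0.75 ln(1 − 0.338667) = −0.75 ln(0.661333)
  = −0.75 × (-0.413498) = 0.310124 substitutions/site.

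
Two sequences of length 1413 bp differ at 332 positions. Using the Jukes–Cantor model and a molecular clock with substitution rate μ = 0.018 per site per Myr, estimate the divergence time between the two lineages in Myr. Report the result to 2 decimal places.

p = 332/1413 ≈ 0.234961.
d = −(3/4) ln(1 − 4p/3) = −0.75 ln(1 − 0.313281) = −0.75 ln(0.686719)
  = −0.75 × (-0.375830) = 0.281873 substitutions/site.
Under a molecular clock d = 2μt, so t = d/(2μ) = 0.281873 / (2 × 0.018) = 7.83 Myr.

7.83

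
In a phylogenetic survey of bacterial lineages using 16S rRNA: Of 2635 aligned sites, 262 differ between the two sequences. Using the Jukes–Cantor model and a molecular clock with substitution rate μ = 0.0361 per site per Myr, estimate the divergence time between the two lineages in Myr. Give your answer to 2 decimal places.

1.48

p = 262/2635 ≈ 0.099431.
d = −(3/4) ln(1 − 4p/3) = −0.75 ln(1 − 0.132575) = −0.75 ln(0.867425)
  = −0.75 × (-0.142226) = 0.106670 substitutions/site.
Under a molecular clock d = 2μt, so t = d/(2μ) = 0.106670 / (2 × 0.0361) = 1.48 Myr.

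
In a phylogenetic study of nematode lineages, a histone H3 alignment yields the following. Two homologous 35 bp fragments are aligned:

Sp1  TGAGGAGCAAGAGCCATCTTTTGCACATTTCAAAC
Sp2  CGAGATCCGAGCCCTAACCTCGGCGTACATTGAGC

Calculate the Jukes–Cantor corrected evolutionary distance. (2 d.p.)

0.96

The sequences differ at 19 of 35 sites, so p = 19/35 ≈ 0.542857.
d = −(3/4) ln(1 − 4p/3) = −0.75 ln(1 − 0.723809) = −0.75 ln(0.276191)
  = −0.75 × (-1.286663) = 0.964997 substitutions/site.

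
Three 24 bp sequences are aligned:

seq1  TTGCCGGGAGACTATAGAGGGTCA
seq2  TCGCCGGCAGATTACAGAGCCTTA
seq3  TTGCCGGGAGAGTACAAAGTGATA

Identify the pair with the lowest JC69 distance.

seq1–seq2: 7/24 differ, p = 0.292, d = 0.369.
seq1–seq3: 6/24 differ, p = 0.250, d = 0.304.
seq2–seq3: 7/24 differ, p = 0.292, d = 0.369.
The smallest distance is between seq1 and seq3.

seq1 and seq3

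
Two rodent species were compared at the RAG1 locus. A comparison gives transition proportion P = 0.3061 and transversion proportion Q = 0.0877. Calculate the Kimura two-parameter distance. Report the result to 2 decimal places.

Under the Kimura two-parameter model, d = −½ ln(1 − 2P − Q) − ¼ ln(1 − 2Q).
1 − 2P − Q = 0.3001, giving −½ ln(0.3001) = 0.601820.
1 − 2Q = 0.8246, giving −¼ ln(0.8246) = 0.048214.
d = 0.601820 + 0.048214 = 0.650034.

0.65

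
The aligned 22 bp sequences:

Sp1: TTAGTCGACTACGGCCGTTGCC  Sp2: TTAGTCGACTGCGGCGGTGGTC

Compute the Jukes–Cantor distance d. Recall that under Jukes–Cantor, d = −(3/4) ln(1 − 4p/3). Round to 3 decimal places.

The sequences differ at 4 of 22 sites (11, 16, 19, 21), so p = 4/22 ≈ 0.181818.
d = −(3/4) ln(1 − 4p/3) = −0.75 ln(1 − 0.242424) = −0.75 ln(0.757576)
  = −0.75 × (-0.277631) = 0.208223 substitutions/site.

0.208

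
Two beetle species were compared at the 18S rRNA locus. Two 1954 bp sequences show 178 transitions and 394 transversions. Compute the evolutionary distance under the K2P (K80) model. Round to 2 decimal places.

0.37

P = 178/1954 ≈ 0.091095 and Q = 394/1954 ≈ 0.201638.
Under the Kimura two-parameter model, d = −½ ln(1 − 2P − Q) − ¼ ln(1 − 2Q).
1 − 2P − Q = 0.616172, giving −½ ln(0.616172) = 0.242115.
1 − 2Q = 0.596724, giving −¼ ln(0.596724) = 0.129075.
d = 0.242115 + 0.129075 = 0.371190.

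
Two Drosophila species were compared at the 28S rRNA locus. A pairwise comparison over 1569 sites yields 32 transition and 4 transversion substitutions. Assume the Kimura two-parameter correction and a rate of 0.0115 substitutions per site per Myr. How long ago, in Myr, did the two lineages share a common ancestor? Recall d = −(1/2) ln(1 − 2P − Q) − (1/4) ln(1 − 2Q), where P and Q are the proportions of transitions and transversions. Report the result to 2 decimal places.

1.02

P = 32/1569 ≈ 0.020395 and Q = 4/1569 ≈ 0.002549.
Under the Kimura two-parameter model, d = −½ ln(1 − 2P − Q) − ¼ ln(1 − 2Q).
1 − 2P − Q = 0.956661, giving −½ ln(0.956661) = 0.022153.
1 − 2Q = 0.994902, giving −¼ ln(0.994902) = 0.001278.
d = 0.022153 + 0.001278 = 0.023431.
Under a molecular clock d = 2μt, so t = d/(2μ) = 0.023431 / (2 × 0.0115) = 1.02 Myr.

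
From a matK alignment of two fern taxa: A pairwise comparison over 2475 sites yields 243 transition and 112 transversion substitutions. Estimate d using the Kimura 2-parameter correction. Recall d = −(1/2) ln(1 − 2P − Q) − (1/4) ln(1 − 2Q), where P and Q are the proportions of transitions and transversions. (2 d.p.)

0.16

P = 243/2475 ≈ 0.098182 and Q = 112/2475 ≈ 0.045253.
Under the Kimura two-parameter model, d = −½ ln(1 − 2P − Q) − ¼ ln(1 − 2Q).
1 − 2P − Q = 0.758383, giving −½ ln(0.758383) = 0.138283.
1 − 2Q = 0.909494, giving −¼ ln(0.909494) = 0.023717.
d = 0.138283 + 0.023717 = 0.162000.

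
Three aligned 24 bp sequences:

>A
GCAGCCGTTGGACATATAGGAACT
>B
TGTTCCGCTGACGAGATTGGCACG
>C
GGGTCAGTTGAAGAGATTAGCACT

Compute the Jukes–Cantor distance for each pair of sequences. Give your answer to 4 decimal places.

d(A,B) = 0.8240, d(A,C) = 0.6082, d(B,C) = 0.3694

A–B: 12/24 sites differ → p = 0.5, d = −0.75 ln(1 − 0.666667) = 0.823960 ≈ 0.8240.
A–C: 10/24 sites differ → p ≈ 0.416667, d = −0.75 ln(1 − 0.555556) = 0.608198 ≈ 0.6082.
B–C: 7/24 sites differ → p ≈ 0.291667, d = −0.75 ln(1 − 0.388889) = 0.369358 ≈ 0.3694.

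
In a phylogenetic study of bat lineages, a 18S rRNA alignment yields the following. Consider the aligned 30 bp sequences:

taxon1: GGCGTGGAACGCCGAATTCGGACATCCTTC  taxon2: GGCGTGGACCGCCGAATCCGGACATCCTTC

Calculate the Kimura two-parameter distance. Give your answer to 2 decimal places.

0.07

Of 30 sites, 1 differences are transitions and 1 are transversions, so P = 1/30 ≈ 0.033333 and Q = 1/30 ≈ 0.033333.
Under the Kimura two-parameter model, d = −½ ln(1 − 2P − Q) − ¼ ln(1 − 2Q).
1 − 2P − Q = 0.900001, giving −½ ln(0.900001) = 0.052680.
1 − 2Q = 0.933334, giving −¼ ln(0.933334) = 0.017248.
d = 0.052680 + 0.017248 = 0.069928.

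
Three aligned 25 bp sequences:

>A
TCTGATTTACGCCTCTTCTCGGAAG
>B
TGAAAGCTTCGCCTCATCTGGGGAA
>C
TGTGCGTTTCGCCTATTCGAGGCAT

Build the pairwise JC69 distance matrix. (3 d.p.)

d(A,B) = 0.572, d(A,C) = 0.490, d(B,C) = 0.572

A–B: 10/25 sites differ → p = 0.4, d = −0.75 ln(1 − 0.533333) = 0.571605 ≈ 0.572.
A–C: 9/25 sites differ → p = 0.36, d = −0.75 ln(1 − 0.48) = 0.490445 ≈ 0.490.
B–C: 10/25 sites differ → p = 0.4, d = −0.75 ln(1 − 0.533333) = 0.571605 ≈ 0.572.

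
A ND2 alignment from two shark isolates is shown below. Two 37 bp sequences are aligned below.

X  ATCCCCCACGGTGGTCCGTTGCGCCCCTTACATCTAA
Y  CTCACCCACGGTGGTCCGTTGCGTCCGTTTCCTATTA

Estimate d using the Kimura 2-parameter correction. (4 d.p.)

0.2582

Of 37 sites, 1 differences are transitions and 7 are transversions, so P = 1/37 ≈ 0.027027 and Q = 7/37 ≈ 0.189189.
Under the Kimura two-parameter model, d = −½ ln(1 − 2P − Q) − ¼ ln(1 − 2Q).
1 − 2P − Q = 0.756757, giving −½ ln(0.756757) = 0.139357.
1 − 2Q = 0.621622, giving −¼ ln(0.621622) = 0.118856.
d = 0.139357 + 0.118856 = 0.258213.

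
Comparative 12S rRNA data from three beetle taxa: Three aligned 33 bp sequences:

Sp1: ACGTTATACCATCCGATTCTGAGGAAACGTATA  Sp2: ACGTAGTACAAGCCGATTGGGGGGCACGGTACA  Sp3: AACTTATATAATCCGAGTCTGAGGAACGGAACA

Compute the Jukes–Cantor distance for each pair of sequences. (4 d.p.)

d(Sp1,Sp2) = 0.4408, d(Sp1,Sp3) = 0.3390, d(Sp2,Sp3) = 0.4975

Sp1–Sp2: 11/33 sites differ → p ≈ 0.333333, d = −0.75 ln(1 − 0.444444) = 0.440839 ≈ 0.4408.
Sp1–Sp3: 9/33 sites differ → p ≈ 0.272727, d = −0.75 ln(1 − 0.363636) = 0.338988 ≈ 0.3390.
Sp2–Sp3: 12/33 sites differ → p ≈ 0.363636, d = −0.75 ln(1 − 0.484848) = 0.497470 ≈ 0.4975.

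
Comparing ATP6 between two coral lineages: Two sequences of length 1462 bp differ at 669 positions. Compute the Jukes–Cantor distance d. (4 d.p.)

p = 669/1462 ≈ 0.457592.
d = −(3/4) ln(1 − 4p/3) = −0.75 ln(1 − 0.610123) = −0.75 ln(0.389877)
  = −0.75 × (-0.941924) = 0.706443 substitutions/site.

0.7064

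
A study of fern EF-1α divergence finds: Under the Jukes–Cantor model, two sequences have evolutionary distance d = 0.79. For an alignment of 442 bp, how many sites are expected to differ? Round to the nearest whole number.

Invert JC69: p = (3/4)(1 − e^(−4d/3)) = 0.75 × (1 − e^(-1.053333)) = 0.75 × (1 − 0.348773) = 0.488420.
Expected differing sites = pL ≈ 0.488420 × 442 = 215.88164 ≈ 216.

216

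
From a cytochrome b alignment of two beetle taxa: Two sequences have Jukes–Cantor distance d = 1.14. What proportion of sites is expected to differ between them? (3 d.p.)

0.586

p = (3/4)(1 − e^(−4d/3)) = 0.75 × (1 − e^(-1.52)) = 0.75 × (1 − 0.218712) = 0.585966.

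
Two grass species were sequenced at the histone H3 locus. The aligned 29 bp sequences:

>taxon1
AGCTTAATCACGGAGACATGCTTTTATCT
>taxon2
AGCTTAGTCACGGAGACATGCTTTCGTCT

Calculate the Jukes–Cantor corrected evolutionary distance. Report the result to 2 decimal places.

0.11

The sequences differ at 3 of 29 sites (7, 25, 26), so p = 3/29 ≈ 0.103448.
d = −(3/4) ln(1 − 4p/3) = −0.75 ln(1 − 0.137931) = −0.75 ln(0.862069)
  = −0.75 × (-0.148420) = 0.111315 substitutions/site.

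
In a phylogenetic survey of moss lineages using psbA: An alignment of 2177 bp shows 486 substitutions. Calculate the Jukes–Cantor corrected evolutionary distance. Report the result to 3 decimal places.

p = 486/2177 ≈ 0.223243.
d = −(3/4) ln(1 − 4p/3) = −0.75 ln(1 − 0.297657) = −0.75 ln(0.702343)
  = −0.75 × (-0.353333) = 0.265000 substitutions/site.

0.265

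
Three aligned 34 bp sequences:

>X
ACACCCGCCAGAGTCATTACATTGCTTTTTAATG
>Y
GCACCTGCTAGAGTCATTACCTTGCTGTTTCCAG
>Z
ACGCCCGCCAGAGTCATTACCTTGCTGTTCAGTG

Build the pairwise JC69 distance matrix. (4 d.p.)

X–Y: 8/34 sites differ → p ≈ 0.235294, d = −0.75 ln(1 − 0.313725) = 0.282358 ≈ 0.2824.
X–Z: 5/34 sites differ → p ≈ 0.147059, d = −0.75 ln(1 − 0.196079) = 0.163691 ≈ 0.1637.
Y–Z: 8/34 sites differ → p ≈ 0.235294, d = −0.75 ln(1 − 0.313725) = 0.282358 ≈ 0.2824.

d(X,Y) = 0.2824, d(X,Z) = 0.1637, d(Y,Z) = 0.2824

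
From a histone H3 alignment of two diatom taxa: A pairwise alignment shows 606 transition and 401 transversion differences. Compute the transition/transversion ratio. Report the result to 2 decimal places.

1.51

R = 606/401 = 1.511221… ≈ 1.51 (to 2 d.p.).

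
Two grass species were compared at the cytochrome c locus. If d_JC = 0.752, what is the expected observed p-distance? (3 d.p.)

0.475

p = (3/4)(1 − e^(−4d/3)) = 0.75 × (1 − e^(-1.002667)) = 0.75 × (1 − 0.366900) = 0.474825.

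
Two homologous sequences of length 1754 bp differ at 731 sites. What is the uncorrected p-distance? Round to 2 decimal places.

0.42

p = 731/1754 = 0.416761… ≈ 0.42 (to 2 d.p.).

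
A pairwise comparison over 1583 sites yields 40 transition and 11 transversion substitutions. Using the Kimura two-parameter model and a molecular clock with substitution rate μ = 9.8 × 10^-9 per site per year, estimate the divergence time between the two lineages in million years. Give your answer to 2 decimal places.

1.69

P = 40/1583 ≈ 0.025268 and Q = 11/1583 ≈ 0.006949.
Under the Kimura two-parameter model, d = −½ ln(1 − 2P − Q) − ¼ ln(1 − 2Q).
1 − 2P − Q = 0.942515, giving −½ ln(0.942515) = 0.029602.
1 − 2Q = 0.986102, giving −¼ ln(0.986102) = 0.003499.
d = 0.029602 + 0.003499 = 0.033101.
Under a molecular clock d = 2μt, so t = d/(2μ) = 0.033101 / (2 × 9.8 × 10^-9) = 1.69 million years.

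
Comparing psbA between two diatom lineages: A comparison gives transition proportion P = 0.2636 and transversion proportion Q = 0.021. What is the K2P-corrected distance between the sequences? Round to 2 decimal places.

0.41

Under the Kimura two-parameter model, d = −½ ln(1 − 2P − Q) − ¼ ln(1 − 2Q).
1 − 2P − Q = 0.4518, giving −½ ln(0.4518) = 0.397258.
1 − 2Q = 0.958, giving −¼ ln(0.958) = 0.010727.
d = 0.397258 + 0.010727 = 0.407985.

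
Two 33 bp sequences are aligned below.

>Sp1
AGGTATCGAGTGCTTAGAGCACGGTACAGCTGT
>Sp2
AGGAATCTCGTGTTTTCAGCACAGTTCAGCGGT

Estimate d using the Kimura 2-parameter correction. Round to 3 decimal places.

Of 33 sites, 2 differences are transitions and 7 are transversions, so P = 2/33 ≈ 0.060606 and Q = 7/33 ≈ 0.212121.
Under the Kimura two-parameter model, d = −½ ln(1 − 2P − Q) − ¼ ln(1 − 2Q).
1 − 2P − Q = 0.666667, giving −½ ln(0.666667) = 0.202732.
1 − 2Q = 0.575758, giving −¼ ln(0.575758) = 0.138017.
d = 0.202732 + 0.138017 = 0.340749.

0.341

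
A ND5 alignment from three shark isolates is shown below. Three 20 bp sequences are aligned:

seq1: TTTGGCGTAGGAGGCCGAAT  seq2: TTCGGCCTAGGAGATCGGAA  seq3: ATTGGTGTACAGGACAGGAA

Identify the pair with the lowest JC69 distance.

seq1 and seq2

seq1–seq2: 6/20 differ, p = 0.300, d = 0.383.
seq1–seq3: 9/20 differ, p = 0.450, d = 0.687.
seq2–seq3: 9/20 differ, p = 0.450, d = 0.687.
The smallest distance is between seq1 and seq2.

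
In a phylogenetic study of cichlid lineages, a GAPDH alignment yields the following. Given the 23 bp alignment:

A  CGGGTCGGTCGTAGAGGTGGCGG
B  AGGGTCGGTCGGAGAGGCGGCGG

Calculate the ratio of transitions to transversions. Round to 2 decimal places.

0.50

Transitions are A↔G and C↔T; transversions are all other mismatches.
Transitions: 1. Transversions: 2.
R = 1/2 = 0.50.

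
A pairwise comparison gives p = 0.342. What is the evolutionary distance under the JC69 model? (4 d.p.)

0.4566

d = −(3/4) ln(1 − 4p/3) = −0.75 ln(1 − 0.456) = −0.75 ln(0.544)
  = −0.75 × (-0.608806) = 0.456605 substitutions/site.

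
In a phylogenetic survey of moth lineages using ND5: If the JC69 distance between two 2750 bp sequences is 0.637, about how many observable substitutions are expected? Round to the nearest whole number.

1180

Invert JC69: p = (3/4)(1 − e^(−4d/3)) = 0.75 × (1 − e^(-0.849333)) = 0.75 × (1 − 0.427700) = 0.429225.
Expected differing sites = pL ≈ 0.429225 × 2750 = 1180.36875 ≈ 1180.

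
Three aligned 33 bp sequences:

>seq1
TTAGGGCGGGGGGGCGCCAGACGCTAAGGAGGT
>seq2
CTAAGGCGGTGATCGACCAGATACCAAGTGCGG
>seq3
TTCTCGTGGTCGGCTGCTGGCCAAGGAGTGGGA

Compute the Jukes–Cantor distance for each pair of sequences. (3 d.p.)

seq1–seq2: 15/33 sites differ → p ≈ 0.454545, d = −0.75 ln(1 − 0.60606) = 0.698667 ≈ 0.699.
seq1–seq3: 18/33 sites differ → p ≈ 0.545455, d = −0.75 ln(1 − 0.727273) = 0.974463 ≈ 0.974.
seq2–seq3: 19/33 sites differ → p ≈ 0.575758, d = −0.75 ln(1 − 0.767677) = 1.094720 ≈ 1.095.

d(seq1,seq2) = 0.699, d(seq1,seq3) = 0.974, d(seq2,seq3) = 1.095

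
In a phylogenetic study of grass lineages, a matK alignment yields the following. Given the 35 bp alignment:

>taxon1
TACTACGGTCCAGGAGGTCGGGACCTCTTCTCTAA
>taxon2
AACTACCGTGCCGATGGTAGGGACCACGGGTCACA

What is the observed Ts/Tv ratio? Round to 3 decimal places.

Transitions are A↔G and C↔T; transversions are all other mismatches.
Transitions: 1. Transversions: 12.
R = 1/12 = 0.083333… ≈ 0.083 (to 3 d.p.).

0.083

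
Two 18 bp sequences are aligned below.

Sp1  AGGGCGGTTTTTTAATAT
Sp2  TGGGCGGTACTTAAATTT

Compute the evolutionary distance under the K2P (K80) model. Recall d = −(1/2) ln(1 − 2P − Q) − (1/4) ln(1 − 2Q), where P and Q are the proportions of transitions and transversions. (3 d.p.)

Of 18 sites, 1 differences are transitions and 4 are transversions, so P = 1/18 ≈ 0.055556 and Q = 4/18 ≈ 0.222222.
Under the Kimura two-parameter model, d = −½ ln(1 − 2P − Q) − ¼ ln(1 − 2Q).
1 − 2P − Q = 0.666666, giving −½ ln(0.666666) = 0.202733.
1 − 2Q = 0.555556, giving −¼ ln(0.555556) = 0.146946.
d = 0.202733 + 0.146946 = 0.349679.

0.350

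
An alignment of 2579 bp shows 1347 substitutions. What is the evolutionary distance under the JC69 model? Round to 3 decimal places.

p = 1347/2579 ≈ 0.522295.
d = −(3/4) ln(1 − 4p/3) = −0.75 ln(1 − 0.696393) = −0.75 ln(0.303607)
  = −0.75 × (-1.192021) = 0.894016 substitutions/site.

0.894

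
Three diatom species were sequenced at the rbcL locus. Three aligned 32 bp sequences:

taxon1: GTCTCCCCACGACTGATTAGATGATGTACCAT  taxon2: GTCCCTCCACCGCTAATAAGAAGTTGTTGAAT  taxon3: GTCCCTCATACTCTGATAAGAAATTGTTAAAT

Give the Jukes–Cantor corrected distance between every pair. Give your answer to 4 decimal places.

d(taxon1,taxon2) = 0.4598, d(taxon1,taxon3) = 0.6566, d(taxon2,taxon3) = 0.2586

taxon1–taxon2: 11/32 sites differ → p = 0.34375, d = −0.75 ln(1 − 0.458333) = 0.459828 ≈ 0.4598.
taxon1–taxon3: 14/32 sites differ → p = 0.4375, d = −0.75 ln(1 − 0.583333) = 0.656601 ≈ 0.6566.
taxon2–taxon3: 7/32 sites differ → p = 0.21875, d = −0.75 ln(1 − 0.291667) = 0.258631 ≈ 0.2586.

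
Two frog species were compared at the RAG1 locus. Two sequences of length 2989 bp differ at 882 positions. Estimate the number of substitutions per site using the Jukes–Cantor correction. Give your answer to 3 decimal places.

0.375

p = 882/2989 ≈ 0.295082.
d = −(3/4) ln(1 − 4p/3) = −0.75 ln(1 − 0.393443) = −0.75 ln(0.606557)
  = −0.75 × (-0.499957) = 0.374968 substitutions/site.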